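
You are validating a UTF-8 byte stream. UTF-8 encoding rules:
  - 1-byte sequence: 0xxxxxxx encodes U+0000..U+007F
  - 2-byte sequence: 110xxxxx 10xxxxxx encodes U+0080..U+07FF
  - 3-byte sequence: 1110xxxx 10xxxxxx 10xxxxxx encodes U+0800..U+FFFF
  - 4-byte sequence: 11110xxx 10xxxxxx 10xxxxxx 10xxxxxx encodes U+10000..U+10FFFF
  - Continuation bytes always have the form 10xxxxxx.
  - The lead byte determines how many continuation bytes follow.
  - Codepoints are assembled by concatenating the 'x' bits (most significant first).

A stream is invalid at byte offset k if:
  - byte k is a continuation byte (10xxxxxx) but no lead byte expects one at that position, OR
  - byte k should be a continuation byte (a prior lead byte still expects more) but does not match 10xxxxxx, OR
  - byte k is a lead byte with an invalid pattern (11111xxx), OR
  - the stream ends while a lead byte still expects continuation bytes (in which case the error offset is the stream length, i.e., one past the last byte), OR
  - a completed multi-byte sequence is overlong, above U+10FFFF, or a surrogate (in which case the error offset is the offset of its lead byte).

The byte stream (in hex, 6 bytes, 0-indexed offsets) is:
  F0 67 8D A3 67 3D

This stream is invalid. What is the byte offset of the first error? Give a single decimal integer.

Byte[0]=F0: 4-byte lead, need 3 cont bytes. acc=0x0
Byte[1]=67: expected 10xxxxxx continuation. INVALID

Answer: 1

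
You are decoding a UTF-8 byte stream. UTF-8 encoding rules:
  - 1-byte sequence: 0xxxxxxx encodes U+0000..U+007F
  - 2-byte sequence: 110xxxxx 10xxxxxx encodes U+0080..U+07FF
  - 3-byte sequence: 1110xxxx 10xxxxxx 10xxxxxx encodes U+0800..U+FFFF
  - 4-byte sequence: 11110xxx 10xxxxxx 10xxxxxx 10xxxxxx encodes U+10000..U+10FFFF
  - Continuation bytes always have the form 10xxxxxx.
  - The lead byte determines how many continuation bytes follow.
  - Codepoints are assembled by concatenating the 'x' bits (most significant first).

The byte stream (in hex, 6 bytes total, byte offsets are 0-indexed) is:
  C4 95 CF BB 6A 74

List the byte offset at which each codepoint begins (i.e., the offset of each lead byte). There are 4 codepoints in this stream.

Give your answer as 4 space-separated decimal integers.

Byte[0]=C4: 2-byte lead, need 1 cont bytes. acc=0x4
Byte[1]=95: continuation. acc=(acc<<6)|0x15=0x115
Completed: cp=U+0115 (starts at byte 0)
Byte[2]=CF: 2-byte lead, need 1 cont bytes. acc=0xF
Byte[3]=BB: continuation. acc=(acc<<6)|0x3B=0x3FB
Completed: cp=U+03FB (starts at byte 2)
Byte[4]=6A: 1-byte ASCII. cp=U+006A
Byte[5]=74: 1-byte ASCII. cp=U+0074

Answer: 0 2 4 5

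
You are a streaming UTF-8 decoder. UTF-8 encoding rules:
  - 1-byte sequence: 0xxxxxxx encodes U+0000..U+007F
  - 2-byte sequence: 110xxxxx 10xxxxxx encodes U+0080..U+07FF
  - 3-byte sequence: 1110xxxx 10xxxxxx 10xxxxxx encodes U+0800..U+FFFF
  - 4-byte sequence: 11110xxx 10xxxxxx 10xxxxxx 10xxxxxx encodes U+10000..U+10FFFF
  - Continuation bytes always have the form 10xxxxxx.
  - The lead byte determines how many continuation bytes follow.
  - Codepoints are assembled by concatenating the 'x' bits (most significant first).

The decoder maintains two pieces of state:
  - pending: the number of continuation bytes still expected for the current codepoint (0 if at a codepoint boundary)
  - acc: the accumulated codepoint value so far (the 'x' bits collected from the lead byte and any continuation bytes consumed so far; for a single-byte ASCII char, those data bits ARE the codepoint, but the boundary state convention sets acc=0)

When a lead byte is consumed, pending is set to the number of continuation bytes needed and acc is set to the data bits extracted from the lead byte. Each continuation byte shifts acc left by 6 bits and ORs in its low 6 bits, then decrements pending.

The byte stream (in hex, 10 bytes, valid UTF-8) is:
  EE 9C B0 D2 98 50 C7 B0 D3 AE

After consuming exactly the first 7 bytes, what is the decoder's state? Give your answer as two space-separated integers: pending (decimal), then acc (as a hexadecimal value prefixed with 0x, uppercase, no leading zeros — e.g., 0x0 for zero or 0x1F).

Byte[0]=EE: 3-byte lead. pending=2, acc=0xE
Byte[1]=9C: continuation. acc=(acc<<6)|0x1C=0x39C, pending=1
Byte[2]=B0: continuation. acc=(acc<<6)|0x30=0xE730, pending=0
Byte[3]=D2: 2-byte lead. pending=1, acc=0x12
Byte[4]=98: continuation. acc=(acc<<6)|0x18=0x498, pending=0
Byte[5]=50: 1-byte. pending=0, acc=0x0
Byte[6]=C7: 2-byte lead. pending=1, acc=0x7

Answer: 1 0x7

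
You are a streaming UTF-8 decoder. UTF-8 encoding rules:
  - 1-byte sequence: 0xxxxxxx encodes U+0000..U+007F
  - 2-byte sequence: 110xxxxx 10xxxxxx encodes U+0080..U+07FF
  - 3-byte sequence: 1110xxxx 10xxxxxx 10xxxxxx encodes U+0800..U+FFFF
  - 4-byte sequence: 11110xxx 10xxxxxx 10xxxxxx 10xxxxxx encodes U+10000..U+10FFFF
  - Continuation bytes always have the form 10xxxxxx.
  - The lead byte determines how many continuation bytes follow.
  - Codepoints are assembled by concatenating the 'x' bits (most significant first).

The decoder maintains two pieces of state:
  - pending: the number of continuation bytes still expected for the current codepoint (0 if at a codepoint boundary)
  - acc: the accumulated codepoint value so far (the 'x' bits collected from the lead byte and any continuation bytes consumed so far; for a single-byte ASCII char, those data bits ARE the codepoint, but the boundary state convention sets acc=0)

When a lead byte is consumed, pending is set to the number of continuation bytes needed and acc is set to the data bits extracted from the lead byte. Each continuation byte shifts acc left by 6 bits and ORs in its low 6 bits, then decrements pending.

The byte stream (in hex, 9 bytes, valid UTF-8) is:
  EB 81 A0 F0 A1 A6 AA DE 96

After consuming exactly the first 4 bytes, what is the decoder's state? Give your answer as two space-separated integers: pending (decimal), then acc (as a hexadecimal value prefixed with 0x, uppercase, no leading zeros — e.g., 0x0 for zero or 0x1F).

Byte[0]=EB: 3-byte lead. pending=2, acc=0xB
Byte[1]=81: continuation. acc=(acc<<6)|0x01=0x2C1, pending=1
Byte[2]=A0: continuation. acc=(acc<<6)|0x20=0xB060, pending=0
Byte[3]=F0: 4-byte lead. pending=3, acc=0x0

Answer: 3 0x0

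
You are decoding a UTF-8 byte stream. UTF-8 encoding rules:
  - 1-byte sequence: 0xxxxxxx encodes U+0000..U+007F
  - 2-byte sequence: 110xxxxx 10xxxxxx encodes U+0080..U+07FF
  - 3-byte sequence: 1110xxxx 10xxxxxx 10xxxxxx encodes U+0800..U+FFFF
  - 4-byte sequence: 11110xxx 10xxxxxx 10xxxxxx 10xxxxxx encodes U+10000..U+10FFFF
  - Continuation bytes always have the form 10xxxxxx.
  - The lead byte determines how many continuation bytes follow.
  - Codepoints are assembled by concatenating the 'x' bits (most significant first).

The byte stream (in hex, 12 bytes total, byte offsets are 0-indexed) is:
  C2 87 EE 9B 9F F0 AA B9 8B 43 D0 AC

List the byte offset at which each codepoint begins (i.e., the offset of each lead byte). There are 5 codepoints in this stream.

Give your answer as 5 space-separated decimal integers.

Byte[0]=C2: 2-byte lead, need 1 cont bytes. acc=0x2
Byte[1]=87: continuation. acc=(acc<<6)|0x07=0x87
Completed: cp=U+0087 (starts at byte 0)
Byte[2]=EE: 3-byte lead, need 2 cont bytes. acc=0xE
Byte[3]=9B: continuation. acc=(acc<<6)|0x1B=0x39B
Byte[4]=9F: continuation. acc=(acc<<6)|0x1F=0xE6DF
Completed: cp=U+E6DF (starts at byte 2)
Byte[5]=F0: 4-byte lead, need 3 cont bytes. acc=0x0
Byte[6]=AA: continuation. acc=(acc<<6)|0x2A=0x2A
Byte[7]=B9: continuation. acc=(acc<<6)|0x39=0xAB9
Byte[8]=8B: continuation. acc=(acc<<6)|0x0B=0x2AE4B
Completed: cp=U+2AE4B (starts at byte 5)
Byte[9]=43: 1-byte ASCII. cp=U+0043
Byte[10]=D0: 2-byte lead, need 1 cont bytes. acc=0x10
Byte[11]=AC: continuation. acc=(acc<<6)|0x2C=0x42C
Completed: cp=U+042C (starts at byte 10)

Answer: 0 2 5 9 10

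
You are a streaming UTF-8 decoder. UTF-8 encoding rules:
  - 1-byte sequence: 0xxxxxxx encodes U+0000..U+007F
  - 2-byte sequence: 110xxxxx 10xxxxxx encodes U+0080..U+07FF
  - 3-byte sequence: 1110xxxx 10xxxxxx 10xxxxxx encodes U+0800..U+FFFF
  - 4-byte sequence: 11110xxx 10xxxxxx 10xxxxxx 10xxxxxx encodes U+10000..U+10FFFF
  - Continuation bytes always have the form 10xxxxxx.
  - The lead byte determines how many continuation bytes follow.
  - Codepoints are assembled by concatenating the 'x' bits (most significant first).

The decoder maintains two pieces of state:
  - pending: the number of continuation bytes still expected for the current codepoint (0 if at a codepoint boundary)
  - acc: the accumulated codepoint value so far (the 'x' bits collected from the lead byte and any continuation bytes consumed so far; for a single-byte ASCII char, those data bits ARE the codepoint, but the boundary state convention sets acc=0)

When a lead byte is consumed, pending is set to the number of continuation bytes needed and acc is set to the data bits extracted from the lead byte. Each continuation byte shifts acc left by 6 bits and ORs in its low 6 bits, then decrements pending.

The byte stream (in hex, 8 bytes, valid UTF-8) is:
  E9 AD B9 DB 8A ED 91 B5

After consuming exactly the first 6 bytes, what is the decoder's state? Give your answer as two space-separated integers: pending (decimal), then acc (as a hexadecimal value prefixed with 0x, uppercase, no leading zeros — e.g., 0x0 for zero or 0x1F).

Answer: 2 0xD

Derivation:
Byte[0]=E9: 3-byte lead. pending=2, acc=0x9
Byte[1]=AD: continuation. acc=(acc<<6)|0x2D=0x26D, pending=1
Byte[2]=B9: continuation. acc=(acc<<6)|0x39=0x9B79, pending=0
Byte[3]=DB: 2-byte lead. pending=1, acc=0x1B
Byte[4]=8A: continuation. acc=(acc<<6)|0x0A=0x6CA, pending=0
Byte[5]=ED: 3-byte lead. pending=2, acc=0xD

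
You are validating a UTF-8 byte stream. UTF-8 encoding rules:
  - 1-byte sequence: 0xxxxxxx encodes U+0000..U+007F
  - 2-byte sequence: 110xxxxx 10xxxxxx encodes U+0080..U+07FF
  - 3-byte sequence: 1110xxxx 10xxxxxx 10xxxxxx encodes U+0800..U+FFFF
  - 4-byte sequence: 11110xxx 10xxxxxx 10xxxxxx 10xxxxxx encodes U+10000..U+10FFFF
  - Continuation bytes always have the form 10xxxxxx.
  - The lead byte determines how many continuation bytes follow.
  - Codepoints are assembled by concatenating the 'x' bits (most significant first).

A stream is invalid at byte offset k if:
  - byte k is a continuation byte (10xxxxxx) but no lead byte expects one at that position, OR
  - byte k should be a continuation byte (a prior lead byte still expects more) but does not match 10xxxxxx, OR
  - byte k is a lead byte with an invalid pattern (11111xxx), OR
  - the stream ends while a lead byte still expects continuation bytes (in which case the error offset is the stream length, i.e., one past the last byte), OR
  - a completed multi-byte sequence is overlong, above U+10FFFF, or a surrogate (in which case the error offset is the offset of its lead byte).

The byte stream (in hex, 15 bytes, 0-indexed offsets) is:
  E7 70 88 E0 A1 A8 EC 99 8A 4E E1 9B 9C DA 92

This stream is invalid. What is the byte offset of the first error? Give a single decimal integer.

Answer: 1

Derivation:
Byte[0]=E7: 3-byte lead, need 2 cont bytes. acc=0x7
Byte[1]=70: expected 10xxxxxx continuation. INVALID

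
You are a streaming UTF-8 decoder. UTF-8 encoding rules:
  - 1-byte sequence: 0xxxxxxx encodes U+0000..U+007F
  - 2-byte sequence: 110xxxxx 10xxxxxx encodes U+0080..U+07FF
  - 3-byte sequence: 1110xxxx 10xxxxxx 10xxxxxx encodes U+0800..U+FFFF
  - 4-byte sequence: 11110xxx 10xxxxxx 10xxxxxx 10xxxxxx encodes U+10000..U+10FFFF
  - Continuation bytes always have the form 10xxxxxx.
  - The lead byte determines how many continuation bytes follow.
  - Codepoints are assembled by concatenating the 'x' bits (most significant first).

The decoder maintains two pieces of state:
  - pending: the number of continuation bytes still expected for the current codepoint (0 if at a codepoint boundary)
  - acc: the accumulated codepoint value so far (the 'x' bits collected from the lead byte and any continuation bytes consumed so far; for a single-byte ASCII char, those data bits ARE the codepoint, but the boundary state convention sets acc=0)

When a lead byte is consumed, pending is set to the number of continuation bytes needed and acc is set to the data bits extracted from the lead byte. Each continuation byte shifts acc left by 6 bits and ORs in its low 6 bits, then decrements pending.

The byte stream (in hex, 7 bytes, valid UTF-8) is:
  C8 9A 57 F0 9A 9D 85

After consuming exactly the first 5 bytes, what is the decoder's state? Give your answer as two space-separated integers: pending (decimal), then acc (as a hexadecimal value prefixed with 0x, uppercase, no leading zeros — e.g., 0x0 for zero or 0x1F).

Answer: 2 0x1A

Derivation:
Byte[0]=C8: 2-byte lead. pending=1, acc=0x8
Byte[1]=9A: continuation. acc=(acc<<6)|0x1A=0x21A, pending=0
Byte[2]=57: 1-byte. pending=0, acc=0x0
Byte[3]=F0: 4-byte lead. pending=3, acc=0x0
Byte[4]=9A: continuation. acc=(acc<<6)|0x1A=0x1A, pending=2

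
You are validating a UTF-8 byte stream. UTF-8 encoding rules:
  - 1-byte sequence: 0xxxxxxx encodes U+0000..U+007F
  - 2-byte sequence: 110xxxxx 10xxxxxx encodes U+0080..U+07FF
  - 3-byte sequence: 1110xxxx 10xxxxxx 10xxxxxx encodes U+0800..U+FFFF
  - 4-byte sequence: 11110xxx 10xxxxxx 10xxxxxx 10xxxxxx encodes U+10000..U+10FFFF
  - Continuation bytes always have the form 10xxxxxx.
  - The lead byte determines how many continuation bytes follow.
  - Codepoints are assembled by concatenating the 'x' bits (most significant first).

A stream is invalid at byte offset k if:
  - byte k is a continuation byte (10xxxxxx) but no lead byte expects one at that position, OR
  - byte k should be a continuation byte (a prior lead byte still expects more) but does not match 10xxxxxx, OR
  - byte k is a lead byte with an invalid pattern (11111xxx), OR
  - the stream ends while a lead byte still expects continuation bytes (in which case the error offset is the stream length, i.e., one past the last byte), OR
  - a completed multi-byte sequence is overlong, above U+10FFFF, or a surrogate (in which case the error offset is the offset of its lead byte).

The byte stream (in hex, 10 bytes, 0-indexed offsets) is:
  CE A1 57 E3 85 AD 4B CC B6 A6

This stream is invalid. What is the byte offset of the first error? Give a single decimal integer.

Byte[0]=CE: 2-byte lead, need 1 cont bytes. acc=0xE
Byte[1]=A1: continuation. acc=(acc<<6)|0x21=0x3A1
Completed: cp=U+03A1 (starts at byte 0)
Byte[2]=57: 1-byte ASCII. cp=U+0057
Byte[3]=E3: 3-byte lead, need 2 cont bytes. acc=0x3
Byte[4]=85: continuation. acc=(acc<<6)|0x05=0xC5
Byte[5]=AD: continuation. acc=(acc<<6)|0x2D=0x316D
Completed: cp=U+316D (starts at byte 3)
Byte[6]=4B: 1-byte ASCII. cp=U+004B
Byte[7]=CC: 2-byte lead, need 1 cont bytes. acc=0xC
Byte[8]=B6: continuation. acc=(acc<<6)|0x36=0x336
Completed: cp=U+0336 (starts at byte 7)
Byte[9]=A6: INVALID lead byte (not 0xxx/110x/1110/11110)

Answer: 9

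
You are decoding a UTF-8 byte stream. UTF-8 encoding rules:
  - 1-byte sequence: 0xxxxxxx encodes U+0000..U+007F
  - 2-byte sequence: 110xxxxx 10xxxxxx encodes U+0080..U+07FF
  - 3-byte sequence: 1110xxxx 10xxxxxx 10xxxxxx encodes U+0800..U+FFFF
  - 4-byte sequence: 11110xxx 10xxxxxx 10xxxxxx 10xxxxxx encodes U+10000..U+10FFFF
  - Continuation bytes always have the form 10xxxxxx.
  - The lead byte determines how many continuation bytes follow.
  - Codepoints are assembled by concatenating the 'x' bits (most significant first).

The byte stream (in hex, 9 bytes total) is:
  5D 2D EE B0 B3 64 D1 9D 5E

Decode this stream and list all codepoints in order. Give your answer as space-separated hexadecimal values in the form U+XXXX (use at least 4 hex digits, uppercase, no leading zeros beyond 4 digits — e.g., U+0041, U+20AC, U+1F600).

Byte[0]=5D: 1-byte ASCII. cp=U+005D
Byte[1]=2D: 1-byte ASCII. cp=U+002D
Byte[2]=EE: 3-byte lead, need 2 cont bytes. acc=0xE
Byte[3]=B0: continuation. acc=(acc<<6)|0x30=0x3B0
Byte[4]=B3: continuation. acc=(acc<<6)|0x33=0xEC33
Completed: cp=U+EC33 (starts at byte 2)
Byte[5]=64: 1-byte ASCII. cp=U+0064
Byte[6]=D1: 2-byte lead, need 1 cont bytes. acc=0x11
Byte[7]=9D: continuation. acc=(acc<<6)|0x1D=0x45D
Completed: cp=U+045D (starts at byte 6)
Byte[8]=5E: 1-byte ASCII. cp=U+005E

Answer: U+005D U+002D U+EC33 U+0064 U+045D U+005E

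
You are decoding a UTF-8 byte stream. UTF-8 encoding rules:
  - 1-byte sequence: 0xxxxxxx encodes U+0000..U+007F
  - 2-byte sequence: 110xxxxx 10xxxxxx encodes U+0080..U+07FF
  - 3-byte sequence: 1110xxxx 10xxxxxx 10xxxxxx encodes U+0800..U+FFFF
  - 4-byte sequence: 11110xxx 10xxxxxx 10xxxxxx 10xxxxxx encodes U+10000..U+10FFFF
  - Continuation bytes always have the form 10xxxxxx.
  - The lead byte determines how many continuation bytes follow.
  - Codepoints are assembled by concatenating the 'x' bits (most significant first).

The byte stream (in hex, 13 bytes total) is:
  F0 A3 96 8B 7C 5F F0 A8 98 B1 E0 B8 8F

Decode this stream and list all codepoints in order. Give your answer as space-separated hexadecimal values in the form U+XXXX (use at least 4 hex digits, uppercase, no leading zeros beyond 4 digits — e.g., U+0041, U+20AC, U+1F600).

Answer: U+2358B U+007C U+005F U+28631 U+0E0F

Derivation:
Byte[0]=F0: 4-byte lead, need 3 cont bytes. acc=0x0
Byte[1]=A3: continuation. acc=(acc<<6)|0x23=0x23
Byte[2]=96: continuation. acc=(acc<<6)|0x16=0x8D6
Byte[3]=8B: continuation. acc=(acc<<6)|0x0B=0x2358B
Completed: cp=U+2358B (starts at byte 0)
Byte[4]=7C: 1-byte ASCII. cp=U+007C
Byte[5]=5F: 1-byte ASCII. cp=U+005F
Byte[6]=F0: 4-byte lead, need 3 cont bytes. acc=0x0
Byte[7]=A8: continuation. acc=(acc<<6)|0x28=0x28
Byte[8]=98: continuation. acc=(acc<<6)|0x18=0xA18
Byte[9]=B1: continuation. acc=(acc<<6)|0x31=0x28631
Completed: cp=U+28631 (starts at byte 6)
Byte[10]=E0: 3-byte lead, need 2 cont bytes. acc=0x0
Byte[11]=B8: continuation. acc=(acc<<6)|0x38=0x38
Byte[12]=8F: continuation. acc=(acc<<6)|0x0F=0xE0F
Completed: cp=U+0E0F (starts at byte 10)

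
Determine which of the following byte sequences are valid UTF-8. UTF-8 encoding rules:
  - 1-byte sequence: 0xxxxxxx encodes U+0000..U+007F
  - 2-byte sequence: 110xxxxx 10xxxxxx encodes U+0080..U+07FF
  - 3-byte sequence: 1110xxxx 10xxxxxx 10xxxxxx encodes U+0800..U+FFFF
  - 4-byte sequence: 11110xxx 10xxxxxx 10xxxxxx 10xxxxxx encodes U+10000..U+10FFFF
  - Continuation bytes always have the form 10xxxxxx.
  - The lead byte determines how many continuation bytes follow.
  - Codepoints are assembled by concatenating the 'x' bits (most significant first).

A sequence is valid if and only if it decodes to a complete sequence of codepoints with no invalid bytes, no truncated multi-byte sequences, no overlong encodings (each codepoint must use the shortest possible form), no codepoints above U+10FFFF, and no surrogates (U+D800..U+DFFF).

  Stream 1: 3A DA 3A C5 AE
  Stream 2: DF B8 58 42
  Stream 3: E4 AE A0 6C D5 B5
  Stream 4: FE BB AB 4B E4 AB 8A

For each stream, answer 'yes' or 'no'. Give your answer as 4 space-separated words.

Stream 1: error at byte offset 2. INVALID
Stream 2: decodes cleanly. VALID
Stream 3: decodes cleanly. VALID
Stream 4: error at byte offset 0. INVALID

Answer: no yes yes no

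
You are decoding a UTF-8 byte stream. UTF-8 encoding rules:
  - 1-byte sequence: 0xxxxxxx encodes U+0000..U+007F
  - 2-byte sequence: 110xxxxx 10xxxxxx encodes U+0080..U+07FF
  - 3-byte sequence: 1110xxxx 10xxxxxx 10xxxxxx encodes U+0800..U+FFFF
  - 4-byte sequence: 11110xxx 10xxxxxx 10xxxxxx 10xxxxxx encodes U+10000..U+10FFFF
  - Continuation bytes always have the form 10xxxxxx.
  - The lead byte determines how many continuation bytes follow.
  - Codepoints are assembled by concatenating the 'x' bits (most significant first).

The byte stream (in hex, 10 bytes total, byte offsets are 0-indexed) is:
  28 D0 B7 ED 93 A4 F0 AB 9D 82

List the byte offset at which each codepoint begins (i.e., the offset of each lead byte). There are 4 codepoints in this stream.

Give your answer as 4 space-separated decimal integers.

Answer: 0 1 3 6

Derivation:
Byte[0]=28: 1-byte ASCII. cp=U+0028
Byte[1]=D0: 2-byte lead, need 1 cont bytes. acc=0x10
Byte[2]=B7: continuation. acc=(acc<<6)|0x37=0x437
Completed: cp=U+0437 (starts at byte 1)
Byte[3]=ED: 3-byte lead, need 2 cont bytes. acc=0xD
Byte[4]=93: continuation. acc=(acc<<6)|0x13=0x353
Byte[5]=A4: continuation. acc=(acc<<6)|0x24=0xD4E4
Completed: cp=U+D4E4 (starts at byte 3)
Byte[6]=F0: 4-byte lead, need 3 cont bytes. acc=0x0
Byte[7]=AB: continuation. acc=(acc<<6)|0x2B=0x2B
Byte[8]=9D: continuation. acc=(acc<<6)|0x1D=0xADD
Byte[9]=82: continuation. acc=(acc<<6)|0x02=0x2B742
Completed: cp=U+2B742 (starts at byte 6)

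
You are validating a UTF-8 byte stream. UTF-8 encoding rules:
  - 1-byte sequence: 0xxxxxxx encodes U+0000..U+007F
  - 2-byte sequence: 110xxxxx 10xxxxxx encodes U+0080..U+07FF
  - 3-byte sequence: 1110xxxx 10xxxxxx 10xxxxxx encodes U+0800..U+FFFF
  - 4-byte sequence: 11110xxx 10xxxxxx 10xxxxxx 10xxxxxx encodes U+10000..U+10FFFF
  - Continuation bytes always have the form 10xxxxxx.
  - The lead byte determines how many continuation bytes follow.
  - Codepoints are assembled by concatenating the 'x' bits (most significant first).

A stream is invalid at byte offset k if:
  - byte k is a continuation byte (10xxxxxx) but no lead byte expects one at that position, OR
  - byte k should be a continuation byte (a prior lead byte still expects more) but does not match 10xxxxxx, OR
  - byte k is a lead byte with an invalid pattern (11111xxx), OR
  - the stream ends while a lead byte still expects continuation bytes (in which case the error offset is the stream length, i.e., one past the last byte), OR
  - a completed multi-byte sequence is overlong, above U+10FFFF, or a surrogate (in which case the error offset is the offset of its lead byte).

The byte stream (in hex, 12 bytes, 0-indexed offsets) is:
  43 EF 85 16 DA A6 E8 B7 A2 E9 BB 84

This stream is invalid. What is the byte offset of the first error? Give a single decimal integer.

Answer: 3

Derivation:
Byte[0]=43: 1-byte ASCII. cp=U+0043
Byte[1]=EF: 3-byte lead, need 2 cont bytes. acc=0xF
Byte[2]=85: continuation. acc=(acc<<6)|0x05=0x3C5
Byte[3]=16: expected 10xxxxxx continuation. INVALID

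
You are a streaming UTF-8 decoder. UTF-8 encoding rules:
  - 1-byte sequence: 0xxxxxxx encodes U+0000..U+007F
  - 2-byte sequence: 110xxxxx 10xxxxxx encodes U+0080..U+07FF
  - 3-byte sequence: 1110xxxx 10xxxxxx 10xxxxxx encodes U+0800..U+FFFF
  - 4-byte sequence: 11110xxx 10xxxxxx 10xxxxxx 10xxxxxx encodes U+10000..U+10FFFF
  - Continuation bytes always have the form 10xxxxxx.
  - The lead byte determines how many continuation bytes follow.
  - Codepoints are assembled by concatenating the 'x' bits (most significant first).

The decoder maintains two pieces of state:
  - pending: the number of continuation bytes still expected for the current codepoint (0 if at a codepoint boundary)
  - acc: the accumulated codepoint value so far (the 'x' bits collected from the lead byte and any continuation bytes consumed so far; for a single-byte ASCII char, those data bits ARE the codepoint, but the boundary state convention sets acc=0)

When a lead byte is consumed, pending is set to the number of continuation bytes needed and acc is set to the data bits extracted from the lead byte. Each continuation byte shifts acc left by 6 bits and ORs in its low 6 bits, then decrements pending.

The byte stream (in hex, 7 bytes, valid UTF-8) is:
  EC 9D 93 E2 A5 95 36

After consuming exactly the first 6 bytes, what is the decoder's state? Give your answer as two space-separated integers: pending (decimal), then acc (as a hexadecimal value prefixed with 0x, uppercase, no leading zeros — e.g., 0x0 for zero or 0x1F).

Answer: 0 0x2955

Derivation:
Byte[0]=EC: 3-byte lead. pending=2, acc=0xC
Byte[1]=9D: continuation. acc=(acc<<6)|0x1D=0x31D, pending=1
Byte[2]=93: continuation. acc=(acc<<6)|0x13=0xC753, pending=0
Byte[3]=E2: 3-byte lead. pending=2, acc=0x2
Byte[4]=A5: continuation. acc=(acc<<6)|0x25=0xA5, pending=1
Byte[5]=95: continuation. acc=(acc<<6)|0x15=0x2955, pending=0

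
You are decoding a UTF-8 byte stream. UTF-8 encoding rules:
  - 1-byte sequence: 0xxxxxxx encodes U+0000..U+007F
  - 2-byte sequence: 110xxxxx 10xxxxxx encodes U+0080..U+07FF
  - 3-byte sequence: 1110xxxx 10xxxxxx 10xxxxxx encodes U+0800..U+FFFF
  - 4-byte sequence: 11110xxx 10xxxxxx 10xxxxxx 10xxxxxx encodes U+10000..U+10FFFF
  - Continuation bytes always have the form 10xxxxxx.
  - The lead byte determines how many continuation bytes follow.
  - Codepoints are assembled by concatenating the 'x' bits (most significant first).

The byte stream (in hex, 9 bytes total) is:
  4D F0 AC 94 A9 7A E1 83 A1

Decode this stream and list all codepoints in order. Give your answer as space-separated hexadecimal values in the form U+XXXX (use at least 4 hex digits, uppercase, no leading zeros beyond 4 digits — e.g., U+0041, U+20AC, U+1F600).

Answer: U+004D U+2C529 U+007A U+10E1

Derivation:
Byte[0]=4D: 1-byte ASCII. cp=U+004D
Byte[1]=F0: 4-byte lead, need 3 cont bytes. acc=0x0
Byte[2]=AC: continuation. acc=(acc<<6)|0x2C=0x2C
Byte[3]=94: continuation. acc=(acc<<6)|0x14=0xB14
Byte[4]=A9: continuation. acc=(acc<<6)|0x29=0x2C529
Completed: cp=U+2C529 (starts at byte 1)
Byte[5]=7A: 1-byte ASCII. cp=U+007A
Byte[6]=E1: 3-byte lead, need 2 cont bytes. acc=0x1
Byte[7]=83: continuation. acc=(acc<<6)|0x03=0x43
Byte[8]=A1: continuation. acc=(acc<<6)|0x21=0x10E1
Completed: cp=U+10E1 (starts at byte 6)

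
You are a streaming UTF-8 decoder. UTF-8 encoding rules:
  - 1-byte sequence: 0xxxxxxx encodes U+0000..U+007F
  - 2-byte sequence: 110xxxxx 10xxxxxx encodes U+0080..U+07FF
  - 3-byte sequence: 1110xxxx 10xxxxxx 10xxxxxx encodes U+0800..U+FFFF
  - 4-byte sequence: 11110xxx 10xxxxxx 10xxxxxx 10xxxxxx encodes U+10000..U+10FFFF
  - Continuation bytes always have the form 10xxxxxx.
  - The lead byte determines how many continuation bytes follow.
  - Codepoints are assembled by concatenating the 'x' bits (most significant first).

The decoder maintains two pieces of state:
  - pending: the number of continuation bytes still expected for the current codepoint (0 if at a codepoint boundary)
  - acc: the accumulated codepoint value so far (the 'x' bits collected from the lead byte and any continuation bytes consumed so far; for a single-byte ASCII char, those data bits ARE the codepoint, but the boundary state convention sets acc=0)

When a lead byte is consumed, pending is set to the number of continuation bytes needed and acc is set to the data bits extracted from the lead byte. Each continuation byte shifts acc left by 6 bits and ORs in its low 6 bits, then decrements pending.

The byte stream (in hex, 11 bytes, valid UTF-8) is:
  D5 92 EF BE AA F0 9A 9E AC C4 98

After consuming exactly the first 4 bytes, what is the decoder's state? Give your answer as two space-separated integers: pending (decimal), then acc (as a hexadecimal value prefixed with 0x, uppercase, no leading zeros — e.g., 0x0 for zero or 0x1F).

Byte[0]=D5: 2-byte lead. pending=1, acc=0x15
Byte[1]=92: continuation. acc=(acc<<6)|0x12=0x552, pending=0
Byte[2]=EF: 3-byte lead. pending=2, acc=0xF
Byte[3]=BE: continuation. acc=(acc<<6)|0x3E=0x3FE, pending=1

Answer: 1 0x3FE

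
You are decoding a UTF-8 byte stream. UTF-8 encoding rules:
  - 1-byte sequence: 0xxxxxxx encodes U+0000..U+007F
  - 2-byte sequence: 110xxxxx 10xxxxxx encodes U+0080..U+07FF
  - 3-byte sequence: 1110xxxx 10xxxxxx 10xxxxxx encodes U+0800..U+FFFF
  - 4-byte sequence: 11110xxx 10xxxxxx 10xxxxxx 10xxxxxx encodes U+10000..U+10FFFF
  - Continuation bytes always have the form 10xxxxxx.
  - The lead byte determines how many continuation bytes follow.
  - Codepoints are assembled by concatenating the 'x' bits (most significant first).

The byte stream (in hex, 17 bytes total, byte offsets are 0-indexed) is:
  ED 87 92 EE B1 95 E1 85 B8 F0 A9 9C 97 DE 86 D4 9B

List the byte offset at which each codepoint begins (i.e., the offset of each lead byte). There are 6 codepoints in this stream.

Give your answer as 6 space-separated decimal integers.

Byte[0]=ED: 3-byte lead, need 2 cont bytes. acc=0xD
Byte[1]=87: continuation. acc=(acc<<6)|0x07=0x347
Byte[2]=92: continuation. acc=(acc<<6)|0x12=0xD1D2
Completed: cp=U+D1D2 (starts at byte 0)
Byte[3]=EE: 3-byte lead, need 2 cont bytes. acc=0xE
Byte[4]=B1: continuation. acc=(acc<<6)|0x31=0x3B1
Byte[5]=95: continuation. acc=(acc<<6)|0x15=0xEC55
Completed: cp=U+EC55 (starts at byte 3)
Byte[6]=E1: 3-byte lead, need 2 cont bytes. acc=0x1
Byte[7]=85: continuation. acc=(acc<<6)|0x05=0x45
Byte[8]=B8: continuation. acc=(acc<<6)|0x38=0x1178
Completed: cp=U+1178 (starts at byte 6)
Byte[9]=F0: 4-byte lead, need 3 cont bytes. acc=0x0
Byte[10]=A9: continuation. acc=(acc<<6)|0x29=0x29
Byte[11]=9C: continuation. acc=(acc<<6)|0x1C=0xA5C
Byte[12]=97: continuation. acc=(acc<<6)|0x17=0x29717
Completed: cp=U+29717 (starts at byte 9)
Byte[13]=DE: 2-byte lead, need 1 cont bytes. acc=0x1E
Byte[14]=86: continuation. acc=(acc<<6)|0x06=0x786
Completed: cp=U+0786 (starts at byte 13)
Byte[15]=D4: 2-byte lead, need 1 cont bytes. acc=0x14
Byte[16]=9B: continuation. acc=(acc<<6)|0x1B=0x51B
Completed: cp=U+051B (starts at byte 15)

Answer: 0 3 6 9 13 15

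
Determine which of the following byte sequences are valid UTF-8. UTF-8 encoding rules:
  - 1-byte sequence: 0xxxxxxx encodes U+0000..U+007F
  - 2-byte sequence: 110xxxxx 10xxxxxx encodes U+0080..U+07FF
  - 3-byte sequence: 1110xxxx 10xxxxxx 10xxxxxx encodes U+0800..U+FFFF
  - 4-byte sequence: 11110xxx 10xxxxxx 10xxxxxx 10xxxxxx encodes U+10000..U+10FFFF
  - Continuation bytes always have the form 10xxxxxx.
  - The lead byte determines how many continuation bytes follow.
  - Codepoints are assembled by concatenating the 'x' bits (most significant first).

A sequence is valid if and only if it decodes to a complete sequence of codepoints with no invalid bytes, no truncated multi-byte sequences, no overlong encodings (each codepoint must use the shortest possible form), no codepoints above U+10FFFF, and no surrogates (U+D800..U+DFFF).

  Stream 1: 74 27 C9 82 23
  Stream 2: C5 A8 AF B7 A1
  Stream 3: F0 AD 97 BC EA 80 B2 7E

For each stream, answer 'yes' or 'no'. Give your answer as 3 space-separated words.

Answer: yes no yes

Derivation:
Stream 1: decodes cleanly. VALID
Stream 2: error at byte offset 2. INVALID
Stream 3: decodes cleanly. VALID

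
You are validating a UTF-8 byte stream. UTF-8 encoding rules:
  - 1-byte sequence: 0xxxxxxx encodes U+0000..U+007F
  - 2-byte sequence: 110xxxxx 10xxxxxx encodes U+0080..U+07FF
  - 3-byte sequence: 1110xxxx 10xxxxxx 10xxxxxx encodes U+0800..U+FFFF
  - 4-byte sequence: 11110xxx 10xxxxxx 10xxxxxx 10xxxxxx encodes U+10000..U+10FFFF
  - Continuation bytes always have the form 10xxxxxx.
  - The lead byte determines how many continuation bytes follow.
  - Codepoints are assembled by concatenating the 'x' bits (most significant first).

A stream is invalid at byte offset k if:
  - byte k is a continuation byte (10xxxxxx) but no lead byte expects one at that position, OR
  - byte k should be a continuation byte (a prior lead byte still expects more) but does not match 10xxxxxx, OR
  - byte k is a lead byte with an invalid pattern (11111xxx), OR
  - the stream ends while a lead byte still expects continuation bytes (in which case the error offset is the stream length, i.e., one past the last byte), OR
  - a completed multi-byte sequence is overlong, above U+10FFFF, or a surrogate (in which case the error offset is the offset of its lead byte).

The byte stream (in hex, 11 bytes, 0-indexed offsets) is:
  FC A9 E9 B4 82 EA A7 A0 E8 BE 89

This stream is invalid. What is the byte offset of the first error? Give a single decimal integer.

Byte[0]=FC: INVALID lead byte (not 0xxx/110x/1110/11110)

Answer: 0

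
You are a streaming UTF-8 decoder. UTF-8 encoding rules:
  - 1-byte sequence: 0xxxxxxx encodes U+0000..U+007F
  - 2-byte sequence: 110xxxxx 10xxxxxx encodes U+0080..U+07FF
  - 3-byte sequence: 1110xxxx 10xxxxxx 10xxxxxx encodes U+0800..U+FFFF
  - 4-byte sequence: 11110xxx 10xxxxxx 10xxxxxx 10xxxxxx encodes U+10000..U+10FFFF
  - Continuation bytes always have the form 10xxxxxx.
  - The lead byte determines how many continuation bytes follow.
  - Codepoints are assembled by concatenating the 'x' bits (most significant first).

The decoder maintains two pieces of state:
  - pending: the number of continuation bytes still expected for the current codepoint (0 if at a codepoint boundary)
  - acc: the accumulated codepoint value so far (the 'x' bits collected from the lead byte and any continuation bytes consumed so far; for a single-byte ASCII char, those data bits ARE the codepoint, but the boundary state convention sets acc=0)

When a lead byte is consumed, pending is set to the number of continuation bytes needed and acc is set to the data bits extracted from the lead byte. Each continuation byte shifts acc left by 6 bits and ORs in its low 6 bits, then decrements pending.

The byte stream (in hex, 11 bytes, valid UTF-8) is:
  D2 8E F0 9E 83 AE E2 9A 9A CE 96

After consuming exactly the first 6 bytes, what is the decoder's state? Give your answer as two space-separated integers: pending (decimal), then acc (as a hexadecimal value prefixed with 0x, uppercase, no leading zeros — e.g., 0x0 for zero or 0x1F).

Answer: 0 0x1E0EE

Derivation:
Byte[0]=D2: 2-byte lead. pending=1, acc=0x12
Byte[1]=8E: continuation. acc=(acc<<6)|0x0E=0x48E, pending=0
Byte[2]=F0: 4-byte lead. pending=3, acc=0x0
Byte[3]=9E: continuation. acc=(acc<<6)|0x1E=0x1E, pending=2
Byte[4]=83: continuation. acc=(acc<<6)|0x03=0x783, pending=1
Byte[5]=AE: continuation. acc=(acc<<6)|0x2E=0x1E0EE, pending=0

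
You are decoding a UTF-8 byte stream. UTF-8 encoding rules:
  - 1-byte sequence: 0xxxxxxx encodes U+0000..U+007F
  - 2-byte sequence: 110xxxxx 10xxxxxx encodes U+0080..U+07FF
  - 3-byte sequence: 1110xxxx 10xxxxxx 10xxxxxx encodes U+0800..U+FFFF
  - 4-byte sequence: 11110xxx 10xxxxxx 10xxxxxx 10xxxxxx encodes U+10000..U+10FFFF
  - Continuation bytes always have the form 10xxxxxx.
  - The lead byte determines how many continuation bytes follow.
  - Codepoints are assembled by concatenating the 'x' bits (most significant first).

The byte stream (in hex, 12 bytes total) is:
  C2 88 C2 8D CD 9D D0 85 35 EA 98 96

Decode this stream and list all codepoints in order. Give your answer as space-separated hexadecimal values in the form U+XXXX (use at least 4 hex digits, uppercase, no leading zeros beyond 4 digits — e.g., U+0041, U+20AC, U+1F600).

Byte[0]=C2: 2-byte lead, need 1 cont bytes. acc=0x2
Byte[1]=88: continuation. acc=(acc<<6)|0x08=0x88
Completed: cp=U+0088 (starts at byte 0)
Byte[2]=C2: 2-byte lead, need 1 cont bytes. acc=0x2
Byte[3]=8D: continuation. acc=(acc<<6)|0x0D=0x8D
Completed: cp=U+008D (starts at byte 2)
Byte[4]=CD: 2-byte lead, need 1 cont bytes. acc=0xD
Byte[5]=9D: continuation. acc=(acc<<6)|0x1D=0x35D
Completed: cp=U+035D (starts at byte 4)
Byte[6]=D0: 2-byte lead, need 1 cont bytes. acc=0x10
Byte[7]=85: continuation. acc=(acc<<6)|0x05=0x405
Completed: cp=U+0405 (starts at byte 6)
Byte[8]=35: 1-byte ASCII. cp=U+0035
Byte[9]=EA: 3-byte lead, need 2 cont bytes. acc=0xA
Byte[10]=98: continuation. acc=(acc<<6)|0x18=0x298
Byte[11]=96: continuation. acc=(acc<<6)|0x16=0xA616
Completed: cp=U+A616 (starts at byte 9)

Answer: U+0088 U+008D U+035D U+0405 U+0035 U+A616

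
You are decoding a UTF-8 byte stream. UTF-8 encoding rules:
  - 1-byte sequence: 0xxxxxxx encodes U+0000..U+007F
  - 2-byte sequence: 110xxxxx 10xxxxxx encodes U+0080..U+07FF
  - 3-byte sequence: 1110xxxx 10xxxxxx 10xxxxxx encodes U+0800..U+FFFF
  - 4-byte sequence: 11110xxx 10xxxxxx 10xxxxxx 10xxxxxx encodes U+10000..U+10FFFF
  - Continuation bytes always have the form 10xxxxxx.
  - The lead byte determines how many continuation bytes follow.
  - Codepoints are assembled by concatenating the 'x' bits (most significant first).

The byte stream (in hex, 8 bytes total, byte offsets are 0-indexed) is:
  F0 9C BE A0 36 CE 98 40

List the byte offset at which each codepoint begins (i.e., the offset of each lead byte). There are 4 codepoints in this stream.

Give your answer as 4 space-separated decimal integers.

Byte[0]=F0: 4-byte lead, need 3 cont bytes. acc=0x0
Byte[1]=9C: continuation. acc=(acc<<6)|0x1C=0x1C
Byte[2]=BE: continuation. acc=(acc<<6)|0x3E=0x73E
Byte[3]=A0: continuation. acc=(acc<<6)|0x20=0x1CFA0
Completed: cp=U+1CFA0 (starts at byte 0)
Byte[4]=36: 1-byte ASCII. cp=U+0036
Byte[5]=CE: 2-byte lead, need 1 cont bytes. acc=0xE
Byte[6]=98: continuation. acc=(acc<<6)|0x18=0x398
Completed: cp=U+0398 (starts at byte 5)
Byte[7]=40: 1-byte ASCII. cp=U+0040

Answer: 0 4 5 7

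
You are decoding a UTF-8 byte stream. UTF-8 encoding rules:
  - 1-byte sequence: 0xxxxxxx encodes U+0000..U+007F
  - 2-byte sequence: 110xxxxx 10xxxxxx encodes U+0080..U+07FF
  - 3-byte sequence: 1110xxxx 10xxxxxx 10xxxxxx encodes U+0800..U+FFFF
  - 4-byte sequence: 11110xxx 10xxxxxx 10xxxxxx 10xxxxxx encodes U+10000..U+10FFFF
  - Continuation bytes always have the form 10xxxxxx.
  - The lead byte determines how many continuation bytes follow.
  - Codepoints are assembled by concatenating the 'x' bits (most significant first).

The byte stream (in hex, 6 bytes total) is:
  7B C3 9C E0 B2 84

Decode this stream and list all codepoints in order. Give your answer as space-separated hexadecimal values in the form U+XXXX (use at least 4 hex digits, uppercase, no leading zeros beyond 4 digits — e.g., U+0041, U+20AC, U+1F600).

Answer: U+007B U+00DC U+0C84

Derivation:
Byte[0]=7B: 1-byte ASCII. cp=U+007B
Byte[1]=C3: 2-byte lead, need 1 cont bytes. acc=0x3
Byte[2]=9C: continuation. acc=(acc<<6)|0x1C=0xDC
Completed: cp=U+00DC (starts at byte 1)
Byte[3]=E0: 3-byte lead, need 2 cont bytes. acc=0x0
Byte[4]=B2: continuation. acc=(acc<<6)|0x32=0x32
Byte[5]=84: continuation. acc=(acc<<6)|0x04=0xC84
Completed: cp=U+0C84 (starts at byte 3)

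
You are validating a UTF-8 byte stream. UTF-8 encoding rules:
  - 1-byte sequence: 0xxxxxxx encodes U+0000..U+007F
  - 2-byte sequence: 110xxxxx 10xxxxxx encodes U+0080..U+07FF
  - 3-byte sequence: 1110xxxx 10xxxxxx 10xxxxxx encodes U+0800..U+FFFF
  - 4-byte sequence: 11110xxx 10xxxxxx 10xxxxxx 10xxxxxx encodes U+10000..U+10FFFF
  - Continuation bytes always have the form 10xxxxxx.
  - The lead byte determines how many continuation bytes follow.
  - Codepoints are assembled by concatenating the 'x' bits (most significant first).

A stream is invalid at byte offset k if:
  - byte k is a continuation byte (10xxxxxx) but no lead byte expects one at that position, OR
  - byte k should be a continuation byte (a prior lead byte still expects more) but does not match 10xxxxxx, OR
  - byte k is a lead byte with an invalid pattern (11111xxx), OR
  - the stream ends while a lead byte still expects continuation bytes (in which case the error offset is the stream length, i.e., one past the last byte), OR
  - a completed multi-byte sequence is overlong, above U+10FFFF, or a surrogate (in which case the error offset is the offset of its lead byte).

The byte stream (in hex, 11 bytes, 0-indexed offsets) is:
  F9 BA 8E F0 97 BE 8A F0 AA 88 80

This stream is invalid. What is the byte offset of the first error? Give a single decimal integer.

Byte[0]=F9: INVALID lead byte (not 0xxx/110x/1110/11110)

Answer: 0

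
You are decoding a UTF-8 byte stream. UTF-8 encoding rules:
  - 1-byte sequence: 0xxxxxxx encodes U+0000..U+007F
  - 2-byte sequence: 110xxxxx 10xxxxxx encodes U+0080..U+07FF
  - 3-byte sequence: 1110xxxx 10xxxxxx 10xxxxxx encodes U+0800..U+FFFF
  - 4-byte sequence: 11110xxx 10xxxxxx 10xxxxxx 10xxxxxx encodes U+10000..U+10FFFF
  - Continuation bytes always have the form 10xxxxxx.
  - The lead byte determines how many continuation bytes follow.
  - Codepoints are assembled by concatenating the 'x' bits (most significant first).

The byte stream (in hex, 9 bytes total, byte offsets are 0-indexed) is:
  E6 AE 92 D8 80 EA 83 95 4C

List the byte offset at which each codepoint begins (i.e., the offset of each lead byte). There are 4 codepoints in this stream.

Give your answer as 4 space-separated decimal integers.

Byte[0]=E6: 3-byte lead, need 2 cont bytes. acc=0x6
Byte[1]=AE: continuation. acc=(acc<<6)|0x2E=0x1AE
Byte[2]=92: continuation. acc=(acc<<6)|0x12=0x6B92
Completed: cp=U+6B92 (starts at byte 0)
Byte[3]=D8: 2-byte lead, need 1 cont bytes. acc=0x18
Byte[4]=80: continuation. acc=(acc<<6)|0x00=0x600
Completed: cp=U+0600 (starts at byte 3)
Byte[5]=EA: 3-byte lead, need 2 cont bytes. acc=0xA
Byte[6]=83: continuation. acc=(acc<<6)|0x03=0x283
Byte[7]=95: continuation. acc=(acc<<6)|0x15=0xA0D5
Completed: cp=U+A0D5 (starts at byte 5)
Byte[8]=4C: 1-byte ASCII. cp=U+004C

Answer: 0 3 5 8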